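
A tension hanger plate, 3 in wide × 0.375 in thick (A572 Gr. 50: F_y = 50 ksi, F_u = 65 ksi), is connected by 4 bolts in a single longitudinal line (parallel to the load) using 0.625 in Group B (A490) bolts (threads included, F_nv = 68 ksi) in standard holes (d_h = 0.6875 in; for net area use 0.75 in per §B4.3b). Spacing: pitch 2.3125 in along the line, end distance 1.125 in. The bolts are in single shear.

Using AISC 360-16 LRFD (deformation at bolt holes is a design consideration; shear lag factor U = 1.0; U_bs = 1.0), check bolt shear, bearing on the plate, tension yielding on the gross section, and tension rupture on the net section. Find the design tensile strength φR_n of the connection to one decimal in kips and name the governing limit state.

41.1 kips (net-section rupture governs)

Bolt shear: A_b = π(0.625)²/4 = 0.3068 in². φR_n = 0.75 × 68 × 0.3068 × 4 × 1 = 62.6 kips.
Bearing (0.375 in plate, F_u = 65 ksi): end bolts L_c = 1.125 − 0.6875/2 = 0.78125, R_n = min(1.2×0.78125×0.375×65, 2.4×0.625×0.375×65) = 22.852 kips/bolt; interior L_c = 2.3125 − 0.6875 = 1.625, R_n = 36.563 kips/bolt. φR_n = 0.75 × (1×22.852 + 3×36.563) = 99.4 kips.
Tension yield (gross): A_g = 3×0.375 = 1.125 in². φR_n = 0.90 × 50 × 1.125 = 50.6 kips.
Tension rupture (net): A_n = (3 − 1×0.75)×0.375 = 0.84375 in² (U = 1.0, A_e = A_n). φR_n = 0.75 × 65 × 0.84375 = 41.1 kips.
Governing: min(62.6, 99.4, 50.6, 41.1) = 41.1 kips → net-section rupture.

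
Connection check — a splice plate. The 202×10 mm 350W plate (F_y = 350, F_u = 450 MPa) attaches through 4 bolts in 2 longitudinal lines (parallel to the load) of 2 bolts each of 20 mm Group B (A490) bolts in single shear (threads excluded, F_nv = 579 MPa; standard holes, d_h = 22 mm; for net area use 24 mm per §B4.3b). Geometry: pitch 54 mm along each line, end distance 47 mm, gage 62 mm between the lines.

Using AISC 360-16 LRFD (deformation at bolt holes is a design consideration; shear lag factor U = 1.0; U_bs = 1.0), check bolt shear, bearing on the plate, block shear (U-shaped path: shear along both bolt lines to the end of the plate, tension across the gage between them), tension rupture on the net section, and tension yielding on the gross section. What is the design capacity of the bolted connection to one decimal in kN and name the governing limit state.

391.5 kN (block shear governs)

Bolt shear: A_b = π(20)²/4 = 314.16 mm². φR_n = 0.75 × 579 × 314.16 × 4 × 1 = 545.7 kN.
Bearing (10 mm plate, F_u = 450 MPa): end bolts L_c = 47 − 22/2 = 36, R_n = min(1.2×36×10×450, 2.4×20×10×450) = 194.4 kN/bolt; interior L_c = 54 − 22 = 32, R_n = 172.8 kN/bolt. φR_n = 0.75 × (2×194.4 + 2×172.8) = 550.8 kN.
Block shear: shear path 2×[47+1×54] = 2×101 mm, A_gv = 2020, A_nv = 2×(101 − 1.5×24)×10 = 1300 mm²; tension across gage: (62 − 1×24)×10 = 380 mm². R_n = min(0.6×450×1300, 0.6×350×2020) + 1.0×450×380 = min(351, 424.2) + 171 = 522 kN. φR_n = 0.75 × 522 = 391.5 kN.
Tension rupture (net): A_n = (202 − 2×24)×10 = 1540 mm² (U = 1.0, A_e = A_n). φR_n = 0.75 × 450 × 1540 = 519.8 kN.
Tension yield (gross): A_g = 202×10 = 2020 mm². φR_n = 0.90 × 350 × 2020 = 636.3 kN.
Governing: min(545.7, 550.8, 391.5, 519.8, 636.3) = 391.5 kN → block shear.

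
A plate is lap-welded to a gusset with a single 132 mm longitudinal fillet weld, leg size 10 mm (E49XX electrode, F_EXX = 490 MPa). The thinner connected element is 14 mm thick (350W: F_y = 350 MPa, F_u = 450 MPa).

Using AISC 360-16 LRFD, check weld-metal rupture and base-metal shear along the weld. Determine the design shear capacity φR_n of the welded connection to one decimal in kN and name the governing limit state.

Weld metal: throat = 0.707×10 = 7.07 mm, L = 132 mm. φR_n = 0.75 × 0.6 × 490 × 7.07 × 132 = 205.8 kN.
Base metal shear (14 mm plate): yield φR_n = 1.0×0.6×350×14×132 = 388.1 kN; rupture φR_n = 0.75×0.6×450×14×132 = 374.2 kN; take 374.2 kN (rupture).
Governing: min(205.8, 374.2) = 205.8 kN → weld metal.

205.8 kN (weld metal governs)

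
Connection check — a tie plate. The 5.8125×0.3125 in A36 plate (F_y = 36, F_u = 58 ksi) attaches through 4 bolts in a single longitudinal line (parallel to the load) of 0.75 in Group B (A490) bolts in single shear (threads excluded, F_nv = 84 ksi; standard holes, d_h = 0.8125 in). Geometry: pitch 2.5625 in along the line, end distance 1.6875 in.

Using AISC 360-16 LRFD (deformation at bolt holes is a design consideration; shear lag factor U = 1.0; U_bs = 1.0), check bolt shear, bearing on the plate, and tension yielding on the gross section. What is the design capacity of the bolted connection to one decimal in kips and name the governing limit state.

58.9 kips (gross-section yield governs)

Bolt shear: A_b = π(0.75)²/4 = 0.44179 in². φR_n = 0.75 × 84 × 0.44179 × 4 × 1 = 111.3 kips.
Bearing (0.3125 in plate, F_u = 58 ksi): end bolts L_c = 1.6875 − 0.8125/2 = 1.28125, R_n = min(1.2×1.28125×0.3125×58, 2.4×0.75×0.3125×58) = 27.867 kips/bolt; interior L_c = 2.5625 − 0.8125 = 1.75, R_n = 32.625 kips/bolt. φR_n = 0.75 × (1×27.867 + 3×32.625) = 94.3 kips.
Tension yield (gross): A_g = 5.8125×0.3125 = 1.8164 in². φR_n = 0.90 × 36 × 1.8164 = 58.9 kips.
Governing: min(111.3, 94.3, 58.9) = 58.9 kips → gross-section yield.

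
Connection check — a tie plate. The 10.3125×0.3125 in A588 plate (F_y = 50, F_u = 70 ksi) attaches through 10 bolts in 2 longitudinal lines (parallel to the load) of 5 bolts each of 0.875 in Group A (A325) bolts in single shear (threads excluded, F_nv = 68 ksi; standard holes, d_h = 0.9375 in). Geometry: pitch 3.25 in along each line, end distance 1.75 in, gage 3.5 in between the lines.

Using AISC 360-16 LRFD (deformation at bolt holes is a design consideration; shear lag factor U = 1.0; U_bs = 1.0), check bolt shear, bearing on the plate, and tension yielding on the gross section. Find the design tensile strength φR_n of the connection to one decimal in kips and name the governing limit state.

Bolt shear: A_b = π(0.875)²/4 = 0.60132 in². φR_n = 0.75 × 68 × 0.60132 × 10 × 1 = 306.7 kips.
Bearing (0.3125 in plate, F_u = 70 ksi): end bolts L_c = 1.75 − 0.9375/2 = 1.28125, R_n = min(1.2×1.28125×0.3125×70, 2.4×0.875×0.3125×70) = 33.633 kips/bolt; interior L_c = 3.25 − 0.9375 = 2.3125, R_n = 45.938 kips/bolt. φR_n = 0.75 × (2×33.633 + 8×45.938) = 326.1 kips.
Tension yield (gross): A_g = 10.3125×0.3125 = 3.2227 in². φR_n = 0.90 × 50 × 3.2227 = 145.0 kips.
Governing: min(306.7, 326.1, 145.0) = 145.0 kips → gross-section yield.

145.0 kips (gross-section yield governs)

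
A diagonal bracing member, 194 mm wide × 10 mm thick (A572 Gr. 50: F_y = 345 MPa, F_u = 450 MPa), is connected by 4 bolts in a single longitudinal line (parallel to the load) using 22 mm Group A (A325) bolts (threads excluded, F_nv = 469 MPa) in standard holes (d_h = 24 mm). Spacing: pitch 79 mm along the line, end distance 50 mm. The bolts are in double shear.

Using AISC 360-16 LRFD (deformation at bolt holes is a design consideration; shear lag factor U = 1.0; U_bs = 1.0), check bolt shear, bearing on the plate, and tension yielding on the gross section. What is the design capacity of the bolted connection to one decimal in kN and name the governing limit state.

Bolt shear: A_b = π(22)²/4 = 380.13 mm². φR_n = 0.75 × 469 × 380.13 × 4 × 2 = 1069.7 kN.
Bearing (10 mm plate, F_u = 450 MPa): end bolts L_c = 50 − 24/2 = 38, R_n = min(1.2×38×10×450, 2.4×22×10×450) = 205.2 kN/bolt; interior L_c = 79 − 24 = 55, R_n = 237.6 kN/bolt. φR_n = 0.75 × (1×205.2 + 3×237.6) = 688.5 kN.
Tension yield (gross): A_g = 194×10 = 1940 mm². φR_n = 0.90 × 345 × 1940 = 602.4 kN.
Governing: min(1069.7, 688.5, 602.4) = 602.4 kN → gross-section yield.

602.4 kN (gross-section yield governs)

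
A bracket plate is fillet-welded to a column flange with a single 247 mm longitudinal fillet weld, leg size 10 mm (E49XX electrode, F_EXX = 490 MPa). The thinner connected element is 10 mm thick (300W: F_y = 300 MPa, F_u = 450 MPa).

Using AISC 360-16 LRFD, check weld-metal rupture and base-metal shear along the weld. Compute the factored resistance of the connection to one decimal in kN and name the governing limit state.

Weld metal: throat = 0.707×10 = 7.07 mm, L = 247 mm. φR_n = 0.75 × 0.6 × 490 × 7.07 × 247 = 385.1 kN.
Base metal shear (10 mm plate): yield φR_n = 1.0×0.6×300×10×247 = 444.6 kN; rupture φR_n = 0.75×0.6×450×10×247 = 500.2 kN; take 444.6 kN (yield).
Governing: min(385.1, 444.6) = 385.1 kN → weld metal.

385.1 kN (weld metal governs)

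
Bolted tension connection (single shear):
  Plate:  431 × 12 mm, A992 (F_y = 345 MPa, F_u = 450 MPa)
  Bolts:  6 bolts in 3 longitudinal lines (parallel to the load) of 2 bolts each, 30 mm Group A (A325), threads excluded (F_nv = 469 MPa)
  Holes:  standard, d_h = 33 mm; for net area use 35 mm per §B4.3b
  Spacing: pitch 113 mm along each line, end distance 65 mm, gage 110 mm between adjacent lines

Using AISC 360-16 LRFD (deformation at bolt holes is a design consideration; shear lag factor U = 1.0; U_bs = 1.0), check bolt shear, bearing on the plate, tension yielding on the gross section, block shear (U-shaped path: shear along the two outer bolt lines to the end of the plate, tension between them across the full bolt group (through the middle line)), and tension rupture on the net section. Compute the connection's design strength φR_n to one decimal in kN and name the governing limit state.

1217.4 kN (block shear governs)

Bolt shear: A_b = π(30)²/4 = 706.86 mm². φR_n = 0.75 × 469 × 706.86 × 6 × 1 = 1491.8 kN.
Bearing (12 mm plate, F_u = 450 MPa): end bolts L_c = 65 − 33/2 = 48.5, R_n = min(1.2×48.5×12×450, 2.4×30×12×450) = 314.28 kN/bolt; interior L_c = 113 − 33 = 80, R_n = 388.8 kN/bolt. φR_n = 0.75 × (3×314.28 + 3×388.8) = 1581.9 kN.
Tension yield (gross): A_g = 431×12 = 5172 mm². φR_n = 0.90 × 345 × 5172 = 1605.9 kN.
Block shear: shear path 2×[65+1×113] = 2×178 mm, A_gv = 4272, A_nv = 2×(178 − 1.5×35)×12 = 3012 mm²; tension across gage: (220 − 2×35)×12 = 1800 mm². R_n = min(0.6×450×3012, 0.6×345×4272) + 1.0×450×1800 = min(813.24, 884.3) + 810 = 1623.2 kN. φR_n = 0.75 × 1623.2 = 1217.4 kN.
Tension rupture (net): A_n = (431 − 3×35)×12 = 3912 mm² (U = 1.0, A_e = A_n). φR_n = 0.75 × 450 × 3912 = 1320.3 kN.
Governing: min(1491.8, 1581.9, 1605.9, 1217.4, 1320.3) = 1217.4 kN → block shear.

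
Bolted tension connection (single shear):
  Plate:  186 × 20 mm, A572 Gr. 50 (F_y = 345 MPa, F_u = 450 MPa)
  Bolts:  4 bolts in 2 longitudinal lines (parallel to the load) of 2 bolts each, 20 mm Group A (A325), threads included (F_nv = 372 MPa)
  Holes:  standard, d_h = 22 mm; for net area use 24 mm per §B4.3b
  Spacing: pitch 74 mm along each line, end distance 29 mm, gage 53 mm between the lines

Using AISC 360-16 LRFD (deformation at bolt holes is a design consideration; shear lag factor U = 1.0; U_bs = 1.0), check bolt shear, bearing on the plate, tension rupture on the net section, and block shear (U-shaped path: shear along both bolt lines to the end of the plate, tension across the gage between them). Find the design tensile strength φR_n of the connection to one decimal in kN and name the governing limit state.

Bolt shear: A_b = π(20)²/4 = 314.16 mm². φR_n = 0.75 × 372 × 314.16 × 4 × 1 = 350.6 kN.
Bearing (20 mm plate, F_u = 450 MPa): end bolts L_c = 29 − 22/2 = 18, R_n = min(1.2×18×20×450, 2.4×20×20×450) = 194.4 kN/bolt; interior L_c = 74 − 22 = 52, R_n = 432 kN/bolt. φR_n = 0.75 × (2×194.4 + 2×432) = 939.6 kN.
Tension rupture (net): A_n = (186 − 2×24)×20 = 2760 mm² (U = 1.0, A_e = A_n). φR_n = 0.75 × 450 × 2760 = 931.5 kN.
Block shear: shear path 2×[29+1×74] = 2×103 mm, A_gv = 4120, A_nv = 2×(103 − 1.5×24)×20 = 2680 mm²; tension across gage: (53 − 1×24)×20 = 580 mm². R_n = min(0.6×450×2680, 0.6×345×4120) + 1.0×450×580 = min(723.6, 852.84) + 261 = 984.6 kN. φR_n = 0.75 × 984.6 = 738.5 kN.
Governing: min(350.6, 939.6, 931.5, 738.5) = 350.6 kN → bolt shear.

350.6 kN (bolt shear governs)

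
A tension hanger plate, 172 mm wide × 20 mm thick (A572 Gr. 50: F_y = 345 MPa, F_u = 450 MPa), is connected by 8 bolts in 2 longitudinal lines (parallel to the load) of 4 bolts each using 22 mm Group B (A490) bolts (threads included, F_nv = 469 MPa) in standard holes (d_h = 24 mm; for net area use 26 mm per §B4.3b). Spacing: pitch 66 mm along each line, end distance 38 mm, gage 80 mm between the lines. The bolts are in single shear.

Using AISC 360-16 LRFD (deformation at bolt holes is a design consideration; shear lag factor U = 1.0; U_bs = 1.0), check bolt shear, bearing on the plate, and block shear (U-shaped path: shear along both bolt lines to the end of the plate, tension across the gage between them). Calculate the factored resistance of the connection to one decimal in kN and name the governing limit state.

1069.7 kN (bolt shear governs)

Bolt shear: A_b = π(22)²/4 = 380.13 mm². φR_n = 0.75 × 469 × 380.13 × 8 × 1 = 1069.7 kN.
Bearing (20 mm plate, F_u = 450 MPa): end bolts L_c = 38 − 24/2 = 26, R_n = min(1.2×26×20×450, 2.4×22×20×450) = 280.8 kN/bolt; interior L_c = 66 − 24 = 42, R_n = 453.6 kN/bolt. φR_n = 0.75 × (2×280.8 + 6×453.6) = 2462.4 kN.
Block shear: shear path 2×[38+3×66] = 2×236 mm, A_gv = 9440, A_nv = 2×(236 − 3.5×26)×20 = 5800 mm²; tension across gage: (80 − 1×26)×20 = 1080 mm². R_n = min(0.6×450×5800, 0.6×345×9440) + 1.0×450×1080 = min(1566, 1954.1) + 486 = 2052 kN. φR_n = 0.75 × 2052 = 1539.0 kN.
Governing: min(1069.7, 2462.4, 1539.0) = 1069.7 kN → bolt shear.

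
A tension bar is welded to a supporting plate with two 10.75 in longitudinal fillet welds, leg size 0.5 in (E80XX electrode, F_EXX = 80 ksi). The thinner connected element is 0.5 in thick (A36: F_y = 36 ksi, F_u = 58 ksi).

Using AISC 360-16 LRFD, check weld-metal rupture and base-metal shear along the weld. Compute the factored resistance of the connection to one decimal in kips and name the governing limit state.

Weld metal: throat = 0.707×0.5 = 0.3535 in, L = 2×10.75 = 21.5 in. φR_n = 0.75 × 0.6 × 80 × 0.3535 × 21.5 = 273.6 kips.
Base metal shear (0.5 in plate): yield φR_n = 1.0×0.6×36×0.5×21.5 = 232.2 kips; rupture φR_n = 0.75×0.6×58×0.5×21.5 = 280.6 kips; take 232.2 kips (yield).
Governing: min(273.6, 232.2) = 232.2 kips → base-metal shear.

232.2 kips (base-metal shear governs)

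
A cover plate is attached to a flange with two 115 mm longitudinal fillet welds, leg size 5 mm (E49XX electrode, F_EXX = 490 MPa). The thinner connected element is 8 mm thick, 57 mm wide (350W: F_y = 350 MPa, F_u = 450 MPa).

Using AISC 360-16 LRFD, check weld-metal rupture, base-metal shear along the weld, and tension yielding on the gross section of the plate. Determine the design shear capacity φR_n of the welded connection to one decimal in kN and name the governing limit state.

Weld metal: throat = 0.707×5 = 3.535 mm, L = 2×115 = 230 mm. φR_n = 0.75 × 0.6 × 490 × 3.535 × 230 = 179.3 kN.
Base metal shear (8 mm plate): yield φR_n = 1.0×0.6×350×8×230 = 386.4 kN; rupture φR_n = 0.75×0.6×450×8×230 = 372.6 kN; take 372.6 kN (rupture).
Tension yield (gross): A_g = 57×8 = 456 mm². φR_n = 0.90 × 350 × 456 = 143.6 kN.
Governing: min(179.3, 372.6, 143.6) = 143.6 kN → gross-section yield.

143.6 kN (gross-section yield governs)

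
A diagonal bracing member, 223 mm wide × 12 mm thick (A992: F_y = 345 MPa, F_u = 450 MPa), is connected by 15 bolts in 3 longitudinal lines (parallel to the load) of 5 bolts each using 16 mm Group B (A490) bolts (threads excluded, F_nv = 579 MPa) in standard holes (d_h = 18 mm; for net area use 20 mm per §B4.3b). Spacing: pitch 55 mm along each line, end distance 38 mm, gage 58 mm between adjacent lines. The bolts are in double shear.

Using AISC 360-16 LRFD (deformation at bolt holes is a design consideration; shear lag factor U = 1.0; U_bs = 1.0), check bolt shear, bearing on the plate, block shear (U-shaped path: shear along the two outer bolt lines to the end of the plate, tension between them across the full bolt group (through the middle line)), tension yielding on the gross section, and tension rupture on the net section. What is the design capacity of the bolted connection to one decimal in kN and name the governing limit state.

660.2 kN (net-section rupture governs)

Bolt shear: A_b = π(16)²/4 = 201.06 mm². φR_n = 0.75 × 579 × 201.06 × 15 × 2 = 2619.3 kN.
Bearing (12 mm plate, F_u = 450 MPa): end bolts L_c = 38 − 18/2 = 29, R_n = min(1.2×29×12×450, 2.4×16×12×450) = 187.92 kN/bolt; interior L_c = 55 − 18 = 37, R_n = 207.36 kN/bolt. φR_n = 0.75 × (3×187.92 + 12×207.36) = 2289.1 kN.
Block shear: shear path 2×[38+4×55] = 2×258 mm, A_gv = 6192, A_nv = 2×(258 − 4.5×20)×12 = 4032 mm²; tension across gage: (116 − 2×20)×12 = 912 mm². R_n = min(0.6×450×4032, 0.6×345×6192) + 1.0×450×912 = min(1088.6, 1281.7) + 410.4 = 1499 kN. φR_n = 0.75 × 1499 = 1124.3 kN.
Tension yield (gross): A_g = 223×12 = 2676 mm². φR_n = 0.90 × 345 × 2676 = 830.9 kN.
Tension rupture (net): A_n = (223 − 3×20)×12 = 1956 mm² (U = 1.0, A_e = A_n). φR_n = 0.75 × 450 × 1956 = 660.2 kN.
Governing: min(2619.3, 2289.1, 1124.3, 830.9, 660.2) = 660.2 kN → net-section rupture.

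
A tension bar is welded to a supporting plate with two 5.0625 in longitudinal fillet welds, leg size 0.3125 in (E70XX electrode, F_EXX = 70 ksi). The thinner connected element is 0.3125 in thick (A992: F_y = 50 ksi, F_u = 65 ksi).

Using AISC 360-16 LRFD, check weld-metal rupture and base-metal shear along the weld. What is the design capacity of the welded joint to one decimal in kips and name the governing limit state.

70.5 kips (weld metal governs)

Weld metal: throat = 0.707×0.3125 = 0.22094 in, L = 2×5.0625 = 10.125 in. φR_n = 0.75 × 0.6 × 70 × 0.22094 × 10.125 = 70.5 kips.
Base metal shear (0.3125 in plate): yield φR_n = 1.0×0.6×50×0.3125×10.125 = 94.9 kips; rupture φR_n = 0.75×0.6×65×0.3125×10.125 = 92.5 kips; take 92.5 kips (rupture).
Governing: min(70.5, 92.5) = 70.5 kips → weld metal.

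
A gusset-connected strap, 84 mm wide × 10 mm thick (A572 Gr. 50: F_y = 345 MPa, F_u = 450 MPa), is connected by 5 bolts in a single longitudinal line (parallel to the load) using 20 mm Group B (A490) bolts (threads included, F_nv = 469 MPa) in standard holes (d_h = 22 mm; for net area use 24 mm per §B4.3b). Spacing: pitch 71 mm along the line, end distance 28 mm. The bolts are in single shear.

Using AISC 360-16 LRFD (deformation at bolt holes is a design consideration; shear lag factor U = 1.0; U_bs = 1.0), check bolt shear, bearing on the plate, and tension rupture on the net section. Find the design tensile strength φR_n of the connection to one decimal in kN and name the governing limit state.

Bolt shear: A_b = π(20)²/4 = 314.16 mm². φR_n = 0.75 × 469 × 314.16 × 5 × 1 = 552.5 kN.
Bearing (10 mm plate, F_u = 450 MPa): end bolts L_c = 28 − 22/2 = 17, R_n = min(1.2×17×10×450, 2.4×20×10×450) = 91.8 kN/bolt; interior L_c = 71 − 22 = 49, R_n = 216 kN/bolt. φR_n = 0.75 × (1×91.8 + 4×216) = 716.9 kN.
Tension rupture (net): A_n = (84 − 1×24)×10 = 600 mm² (U = 1.0, A_e = A_n). φR_n = 0.75 × 450 × 600 = 202.5 kN.
Governing: min(552.5, 716.9, 202.5) = 202.5 kN → net-section rupture.

202.5 kN (net-section rupture governs)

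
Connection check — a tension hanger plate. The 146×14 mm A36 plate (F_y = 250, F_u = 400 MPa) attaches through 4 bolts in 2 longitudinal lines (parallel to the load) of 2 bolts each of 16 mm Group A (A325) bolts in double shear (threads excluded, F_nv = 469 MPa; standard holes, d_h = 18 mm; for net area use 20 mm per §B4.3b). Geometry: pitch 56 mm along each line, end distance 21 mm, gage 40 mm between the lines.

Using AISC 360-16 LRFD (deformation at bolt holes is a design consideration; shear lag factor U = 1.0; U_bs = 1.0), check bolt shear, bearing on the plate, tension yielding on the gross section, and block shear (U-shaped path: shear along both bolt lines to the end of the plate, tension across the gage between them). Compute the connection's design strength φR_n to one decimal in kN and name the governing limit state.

Bolt shear: A_b = π(16)²/4 = 201.06 mm². φR_n = 0.75 × 469 × 201.06 × 4 × 2 = 565.8 kN.
Bearing (14 mm plate, F_u = 400 MPa): end bolts L_c = 21 − 18/2 = 12, R_n = min(1.2×12×14×400, 2.4×16×14×400) = 80.64 kN/bolt; interior L_c = 56 − 18 = 38, R_n = 215.04 kN/bolt. φR_n = 0.75 × (2×80.64 + 2×215.04) = 443.5 kN.
Tension yield (gross): A_g = 146×14 = 2044 mm². φR_n = 0.90 × 250 × 2044 = 459.9 kN.
Block shear: shear path 2×[21+1×56] = 2×77 mm, A_gv = 2156, A_nv = 2×(77 − 1.5×20)×14 = 1316 mm²; tension across gage: (40 − 1×20)×14 = 280 mm². R_n = min(0.6×400×1316, 0.6×250×2156) + 1.0×400×280 = min(315.84, 323.4) + 112 = 427.84 kN. φR_n = 0.75 × 427.84 = 320.9 kN.
Governing: min(565.8, 443.5, 459.9, 320.9) = 320.9 kN → block shear.

320.9 kN (block shear governs)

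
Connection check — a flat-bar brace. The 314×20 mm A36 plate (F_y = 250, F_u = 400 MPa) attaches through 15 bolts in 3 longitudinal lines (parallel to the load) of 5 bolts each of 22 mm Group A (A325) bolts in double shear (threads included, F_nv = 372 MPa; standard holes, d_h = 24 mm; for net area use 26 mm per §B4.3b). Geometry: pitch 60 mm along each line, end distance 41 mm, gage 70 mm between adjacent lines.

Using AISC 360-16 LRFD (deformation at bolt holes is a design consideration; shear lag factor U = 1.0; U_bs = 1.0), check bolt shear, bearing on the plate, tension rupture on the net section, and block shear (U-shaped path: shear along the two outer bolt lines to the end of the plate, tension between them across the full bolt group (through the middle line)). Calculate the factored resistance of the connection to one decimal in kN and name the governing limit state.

1416.0 kN (net-section rupture governs)

Bolt shear: A_b = π(22)²/4 = 380.13 mm². φR_n = 0.75 × 372 × 380.13 × 15 × 2 = 3181.7 kN.
Bearing (20 mm plate, F_u = 400 MPa): end bolts L_c = 41 − 24/2 = 29, R_n = min(1.2×29×20×400, 2.4×22×20×400) = 278.4 kN/bolt; interior L_c = 60 − 24 = 36, R_n = 345.6 kN/bolt. φR_n = 0.75 × (3×278.4 + 12×345.6) = 3736.8 kN.
Tension rupture (net): A_n = (314 − 3×26)×20 = 4720 mm² (U = 1.0, A_e = A_n). φR_n = 0.75 × 400 × 4720 = 1416.0 kN.
Block shear: shear path 2×[41+4×60] = 2×281 mm, A_gv = 11240, A_nv = 2×(281 − 4.5×26)×20 = 6560 mm²; tension across gage: (140 − 2×26)×20 = 1760 mm². R_n = min(0.6×400×6560, 0.6×250×11240) + 1.0×400×1760 = min(1574.4, 1686) + 704 = 2278.4 kN. φR_n = 0.75 × 2278.4 = 1708.8 kN.
Governing: min(3181.7, 3736.8, 1416.0, 1708.8) = 1416.0 kN → net-section rupture.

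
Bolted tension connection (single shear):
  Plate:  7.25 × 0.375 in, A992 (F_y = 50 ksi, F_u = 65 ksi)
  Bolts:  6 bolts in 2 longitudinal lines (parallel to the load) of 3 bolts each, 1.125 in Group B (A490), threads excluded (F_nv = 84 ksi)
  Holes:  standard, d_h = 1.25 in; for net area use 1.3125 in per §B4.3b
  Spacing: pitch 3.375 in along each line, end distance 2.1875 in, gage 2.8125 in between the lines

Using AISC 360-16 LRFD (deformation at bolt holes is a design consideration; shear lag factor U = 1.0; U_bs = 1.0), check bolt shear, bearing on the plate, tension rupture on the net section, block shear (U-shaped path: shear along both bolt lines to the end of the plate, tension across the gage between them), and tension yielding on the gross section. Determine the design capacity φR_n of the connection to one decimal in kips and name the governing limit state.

Bolt shear: A_b = π(1.125)²/4 = 0.99402 in². φR_n = 0.75 × 84 × 0.99402 × 6 × 1 = 375.7 kips.
Bearing (0.375 in plate, F_u = 65 ksi): end bolts L_c = 2.1875 − 1.25/2 = 1.5625, R_n = min(1.2×1.5625×0.375×65, 2.4×1.125×0.375×65) = 45.703 kips/bolt; interior L_c = 3.375 − 1.25 = 2.125, R_n = 62.156 kips/bolt. φR_n = 0.75 × (2×45.703 + 4×62.156) = 255.0 kips.
Tension rupture (net): A_n = (7.25 − 2×1.3125)×0.375 = 1.7344 in² (U = 1.0, A_e = A_n). φR_n = 0.75 × 65 × 1.7344 = 84.6 kips.
Block shear: shear path 2×[2.1875+2×3.375] = 2×8.9375 in, A_gv = 6.7031, A_nv = 2×(8.9375 − 2.5×1.3125)×0.375 = 4.2422 in²; tension across gage: (2.8125 − 1×1.3125)×0.375 = 0.5625 in². R_n = min(0.6×65×4.2422, 0.6×50×6.7031) + 1.0×65×0.5625 = min(165.45, 201.09) + 36.563 = 202.01 kips. φR_n = 0.75 × 202.01 = 151.5 kips.
Tension yield (gross): A_g = 7.25×0.375 = 2.7188 in². φR_n = 0.90 × 50 × 2.7188 = 122.3 kips.
Governing: min(375.7, 255.0, 84.6, 151.5, 122.3) = 84.6 kips → net-section rupture.

84.6 kips (net-section rupture governs)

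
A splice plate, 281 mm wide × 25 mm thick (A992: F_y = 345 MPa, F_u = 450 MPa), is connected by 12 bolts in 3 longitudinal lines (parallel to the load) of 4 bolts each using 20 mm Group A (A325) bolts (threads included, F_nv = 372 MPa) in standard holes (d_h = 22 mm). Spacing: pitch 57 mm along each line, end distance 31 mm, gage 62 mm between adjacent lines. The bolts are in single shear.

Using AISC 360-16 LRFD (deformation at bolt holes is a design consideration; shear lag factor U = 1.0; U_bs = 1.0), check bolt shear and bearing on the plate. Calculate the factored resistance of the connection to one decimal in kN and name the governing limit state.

Bolt shear: A_b = π(20)²/4 = 314.16 mm². φR_n = 0.75 × 372 × 314.16 × 12 × 1 = 1051.8 kN.
Bearing (25 mm plate, F_u = 450 MPa): end bolts L_c = 31 − 22/2 = 20, R_n = min(1.2×20×25×450, 2.4×20×25×450) = 270 kN/bolt; interior L_c = 57 − 22 = 35, R_n = 472.5 kN/bolt. φR_n = 0.75 × (3×270 + 9×472.5) = 3796.9 kN.
Governing: min(1051.8, 3796.9) = 1051.8 kN → bolt shear.

1051.8 kN (bolt shear governs)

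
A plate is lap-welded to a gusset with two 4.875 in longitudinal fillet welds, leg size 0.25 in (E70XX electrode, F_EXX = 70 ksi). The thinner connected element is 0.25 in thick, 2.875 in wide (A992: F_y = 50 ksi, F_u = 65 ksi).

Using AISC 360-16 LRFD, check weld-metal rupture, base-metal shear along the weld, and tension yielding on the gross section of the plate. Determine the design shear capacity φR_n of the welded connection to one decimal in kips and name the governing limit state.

Weld metal: throat = 0.707×0.25 = 0.17675 in, L = 2×4.875 = 9.75 in. φR_n = 0.75 × 0.6 × 70 × 0.17675 × 9.75 = 54.3 kips.
Base metal shear (0.25 in plate): yield φR_n = 1.0×0.6×50×0.25×9.75 = 73.1 kips; rupture φR_n = 0.75×0.6×65×0.25×9.75 = 71.3 kips; take 71.3 kips (rupture).
Tension yield (gross): A_g = 2.875×0.25 = 0.71875 in². φR_n = 0.90 × 50 × 0.71875 = 32.3 kips.
Governing: min(54.3, 71.3, 32.3) = 32.3 kips → gross-section yield.

32.3 kips (gross-section yield governs)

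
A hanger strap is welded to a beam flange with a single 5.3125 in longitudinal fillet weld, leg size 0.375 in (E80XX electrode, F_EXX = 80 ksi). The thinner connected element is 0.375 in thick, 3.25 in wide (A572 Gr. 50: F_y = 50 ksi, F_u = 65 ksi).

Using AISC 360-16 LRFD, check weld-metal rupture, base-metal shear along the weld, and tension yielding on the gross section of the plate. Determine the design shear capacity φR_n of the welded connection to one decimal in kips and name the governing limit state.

Weld metal: throat = 0.707×0.375 = 0.26513 in, L = 5.3125 in. φR_n = 0.75 × 0.6 × 80 × 0.26513 × 5.3125 = 50.7 kips.
Base metal shear (0.375 in plate): yield φR_n = 1.0×0.6×50×0.375×5.3125 = 59.8 kips; rupture φR_n = 0.75×0.6×65×0.375×5.3125 = 58.3 kips; take 58.3 kips (rupture).
Tension yield (gross): A_g = 3.25×0.375 = 1.2188 in². φR_n = 0.90 × 50 × 1.2188 = 54.8 kips.
Governing: min(50.7, 58.3, 54.8) = 50.7 kips → weld metal.

50.7 kips (weld metal governs)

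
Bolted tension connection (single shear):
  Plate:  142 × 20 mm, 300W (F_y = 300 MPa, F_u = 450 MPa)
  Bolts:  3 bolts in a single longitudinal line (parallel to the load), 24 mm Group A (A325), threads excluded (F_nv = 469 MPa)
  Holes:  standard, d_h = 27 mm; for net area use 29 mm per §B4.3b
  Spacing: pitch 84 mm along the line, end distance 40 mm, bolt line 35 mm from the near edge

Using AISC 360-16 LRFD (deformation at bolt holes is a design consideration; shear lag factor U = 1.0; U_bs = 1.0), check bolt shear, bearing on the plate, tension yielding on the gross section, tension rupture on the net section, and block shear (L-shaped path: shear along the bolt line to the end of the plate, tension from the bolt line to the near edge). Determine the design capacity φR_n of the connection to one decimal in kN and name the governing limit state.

477.4 kN (bolt shear governs)

Bolt shear: A_b = π(24)²/4 = 452.39 mm². φR_n = 0.75 × 469 × 452.39 × 3 × 1 = 477.4 kN.
Bearing (20 mm plate, F_u = 450 MPa): end bolts L_c = 40 − 27/2 = 26.5, R_n = min(1.2×26.5×20×450, 2.4×24×20×450) = 286.2 kN/bolt; interior L_c = 84 − 27 = 57, R_n = 518.4 kN/bolt. φR_n = 0.75 × (1×286.2 + 2×518.4) = 992.3 kN.
Tension yield (gross): A_g = 142×20 = 2840 mm². φR_n = 0.90 × 300 × 2840 = 766.8 kN.
Tension rupture (net): A_n = (142 − 1×29)×20 = 2260 mm² (U = 1.0, A_e = A_n). φR_n = 0.75 × 450 × 2260 = 762.8 kN.
Block shear: shear path 1×[40+2×84] = 1×208 mm, A_gv = 4160, A_nv = 1×(208 − 2.5×29)×20 = 2710 mm²; tension to near edge: (35 − 0.5×29)×20 = 410 mm². R_n = min(0.6×450×2710, 0.6×300×4160) + 1.0×450×410 = min(731.7, 748.8) + 184.5 = 916.2 kN. φR_n = 0.75 × 916.2 = 687.2 kN.
Governing: min(477.4, 992.3, 766.8, 762.8, 687.2) = 477.4 kN → bolt shear.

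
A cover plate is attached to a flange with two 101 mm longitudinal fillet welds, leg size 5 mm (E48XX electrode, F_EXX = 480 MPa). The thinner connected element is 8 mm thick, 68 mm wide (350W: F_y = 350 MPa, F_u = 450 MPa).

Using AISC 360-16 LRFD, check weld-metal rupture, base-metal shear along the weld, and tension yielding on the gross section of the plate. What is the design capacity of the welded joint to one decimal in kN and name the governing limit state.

154.2 kN (weld metal governs)

Weld metal: throat = 0.707×5 = 3.535 mm, L = 2×101 = 202 mm. φR_n = 0.75 × 0.6 × 480 × 3.535 × 202 = 154.2 kN.
Base metal shear (8 mm plate): yield φR_n = 1.0×0.6×350×8×202 = 339.4 kN; rupture φR_n = 0.75×0.6×450×8×202 = 327.2 kN; take 327.2 kN (rupture).
Tension yield (gross): A_g = 68×8 = 544 mm². φR_n = 0.90 × 350 × 544 = 171.4 kN.
Governing: min(154.2, 327.2, 171.4) = 154.2 kN → weld metal.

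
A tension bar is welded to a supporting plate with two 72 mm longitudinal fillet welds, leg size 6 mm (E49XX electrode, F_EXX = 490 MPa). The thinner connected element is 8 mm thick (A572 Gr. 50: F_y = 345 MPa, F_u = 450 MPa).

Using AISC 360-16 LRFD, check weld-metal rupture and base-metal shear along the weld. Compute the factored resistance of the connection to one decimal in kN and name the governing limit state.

134.7 kN (weld metal governs)

Weld metal: throat = 0.707×6 = 4.242 mm, L = 2×72 = 144 mm. φR_n = 0.75 × 0.6 × 490 × 4.242 × 144 = 134.7 kN.
Base metal shear (8 mm plate): yield φR_n = 1.0×0.6×345×8×144 = 238.5 kN; rupture φR_n = 0.75×0.6×450×8×144 = 233.3 kN; take 233.3 kN (rupture).
Governing: min(134.7, 233.3) = 134.7 kN → weld metal.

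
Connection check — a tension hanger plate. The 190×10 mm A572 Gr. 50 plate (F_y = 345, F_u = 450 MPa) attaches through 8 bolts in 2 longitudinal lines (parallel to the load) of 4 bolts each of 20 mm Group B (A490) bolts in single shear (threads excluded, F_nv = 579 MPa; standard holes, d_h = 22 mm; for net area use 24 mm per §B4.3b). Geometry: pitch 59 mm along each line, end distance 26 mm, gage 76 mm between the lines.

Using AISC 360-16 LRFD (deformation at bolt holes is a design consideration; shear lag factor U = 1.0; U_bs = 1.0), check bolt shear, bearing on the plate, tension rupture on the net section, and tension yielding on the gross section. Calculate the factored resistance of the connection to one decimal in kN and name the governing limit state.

Bolt shear: A_b = π(20)²/4 = 314.16 mm². φR_n = 0.75 × 579 × 314.16 × 8 × 1 = 1091.4 kN.
Bearing (10 mm plate, F_u = 450 MPa): end bolts L_c = 26 − 22/2 = 15, R_n = min(1.2×15×10×450, 2.4×20×10×450) = 81 kN/bolt; interior L_c = 59 − 22 = 37, R_n = 199.8 kN/bolt. φR_n = 0.75 × (2×81 + 6×199.8) = 1020.6 kN.
Tension rupture (net): A_n = (190 − 2×24)×10 = 1420 mm² (U = 1.0, A_e = A_n). φR_n = 0.75 × 450 × 1420 = 479.3 kN.
Tension yield (gross): A_g = 190×10 = 1900 mm². φR_n = 0.90 × 345 × 1900 = 590.0 kN.
Governing: min(1091.4, 1020.6, 479.3, 590.0) = 479.3 kN → net-section rupture.

479.3 kN (net-section rupture governs)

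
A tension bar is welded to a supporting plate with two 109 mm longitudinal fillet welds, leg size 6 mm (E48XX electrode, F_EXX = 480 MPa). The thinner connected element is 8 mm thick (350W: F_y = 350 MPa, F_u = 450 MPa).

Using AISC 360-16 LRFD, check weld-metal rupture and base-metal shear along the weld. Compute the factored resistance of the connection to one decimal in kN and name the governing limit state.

199.7 kN (weld metal governs)

Weld metal: throat = 0.707×6 = 4.242 mm, L = 2×109 = 218 mm. φR_n = 0.75 × 0.6 × 480 × 4.242 × 218 = 199.7 kN.
Base metal shear (8 mm plate): yield φR_n = 1.0×0.6×350×8×218 = 366.2 kN; rupture φR_n = 0.75×0.6×450×8×218 = 353.2 kN; take 353.2 kN (rupture).
Governing: min(199.7, 353.2) = 199.7 kN → weld metal.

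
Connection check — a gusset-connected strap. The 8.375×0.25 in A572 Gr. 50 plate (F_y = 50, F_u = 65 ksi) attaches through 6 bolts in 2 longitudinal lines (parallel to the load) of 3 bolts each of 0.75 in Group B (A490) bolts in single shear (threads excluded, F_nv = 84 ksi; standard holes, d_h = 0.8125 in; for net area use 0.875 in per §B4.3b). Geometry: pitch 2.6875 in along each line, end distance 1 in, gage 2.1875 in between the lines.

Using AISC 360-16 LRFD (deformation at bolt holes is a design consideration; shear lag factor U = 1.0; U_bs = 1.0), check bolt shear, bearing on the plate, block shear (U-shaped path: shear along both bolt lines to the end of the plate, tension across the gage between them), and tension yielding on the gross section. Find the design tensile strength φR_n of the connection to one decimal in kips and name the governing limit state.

77.2 kips (block shear governs)

Bolt shear: A_b = π(0.75)²/4 = 0.44179 in². φR_n = 0.75 × 84 × 0.44179 × 6 × 1 = 167.0 kips.
Bearing (0.25 in plate, F_u = 65 ksi): end bolts L_c = 1 − 0.8125/2 = 0.59375, R_n = min(1.2×0.59375×0.25×65, 2.4×0.75×0.25×65) = 11.578 kips/bolt; interior L_c = 2.6875 − 0.8125 = 1.875, R_n = 29.25 kips/bolt. φR_n = 0.75 × (2×11.578 + 4×29.25) = 105.1 kips.
Block shear: shear path 2×[1+2×2.6875] = 2×6.375 in, A_gv = 3.1875, A_nv = 2×(6.375 − 2.5×0.875)×0.25 = 2.0938 in²; tension across gage: (2.1875 − 1×0.875)×0.25 = 0.32813 in². R_n = min(0.6×65×2.0938, 0.6×50×3.1875) + 1.0×65×0.32813 = min(81.658, 95.625) + 21.328 = 102.99 kips. φR_n = 0.75 × 102.99 = 77.2 kips.
Tension yield (gross): A_g = 8.375×0.25 = 2.0938 in². φR_n = 0.90 × 50 × 2.0938 = 94.2 kips.
Governing: min(167.0, 105.1, 77.2, 94.2) = 77.2 kips → block shear.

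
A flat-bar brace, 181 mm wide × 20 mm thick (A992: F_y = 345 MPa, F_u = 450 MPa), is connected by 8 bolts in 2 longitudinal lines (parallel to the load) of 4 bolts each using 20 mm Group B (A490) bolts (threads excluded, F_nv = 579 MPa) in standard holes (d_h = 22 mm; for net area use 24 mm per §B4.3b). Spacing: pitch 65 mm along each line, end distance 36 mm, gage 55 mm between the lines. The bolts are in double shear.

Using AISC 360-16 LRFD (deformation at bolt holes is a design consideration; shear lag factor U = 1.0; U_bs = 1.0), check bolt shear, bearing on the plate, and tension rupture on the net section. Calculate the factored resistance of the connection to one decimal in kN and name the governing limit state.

Bolt shear: A_b = π(20)²/4 = 314.16 mm². φR_n = 0.75 × 579 × 314.16 × 8 × 2 = 2182.8 kN.
Bearing (20 mm plate, F_u = 450 MPa): end bolts L_c = 36 − 22/2 = 25, R_n = min(1.2×25×20×450, 2.4×20×20×450) = 270 kN/bolt; interior L_c = 65 − 22 = 43, R_n = 432 kN/bolt. φR_n = 0.75 × (2×270 + 6×432) = 2349.0 kN.
Tension rupture (net): A_n = (181 − 2×24)×20 = 2660 mm² (U = 1.0, A_e = A_n). φR_n = 0.75 × 450 × 2660 = 897.8 kN.
Governing: min(2182.8, 2349.0, 897.8) = 897.8 kN → net-section rupture.

897.8 kN (net-section rupture governs)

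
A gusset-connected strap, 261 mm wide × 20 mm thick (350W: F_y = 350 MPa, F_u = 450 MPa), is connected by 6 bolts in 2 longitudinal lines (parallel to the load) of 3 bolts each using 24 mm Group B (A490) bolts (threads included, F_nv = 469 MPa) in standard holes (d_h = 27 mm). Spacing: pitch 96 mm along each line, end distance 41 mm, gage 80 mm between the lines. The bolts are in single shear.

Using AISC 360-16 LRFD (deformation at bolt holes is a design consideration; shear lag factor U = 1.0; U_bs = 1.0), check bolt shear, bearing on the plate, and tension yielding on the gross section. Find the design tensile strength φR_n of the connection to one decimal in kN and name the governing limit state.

Bolt shear: A_b = π(24)²/4 = 452.39 mm². φR_n = 0.75 × 469 × 452.39 × 6 × 1 = 954.8 kN.
Bearing (20 mm plate, F_u = 450 MPa): end bolts L_c = 41 − 27/2 = 27.5, R_n = min(1.2×27.5×20×450, 2.4×24×20×450) = 297 kN/bolt; interior L_c = 96 − 27 = 69, R_n = 518.4 kN/bolt. φR_n = 0.75 × (2×297 + 4×518.4) = 2000.7 kN.
Tension yield (gross): A_g = 261×20 = 5220 mm². φR_n = 0.90 × 350 × 5220 = 1644.3 kN.
Governing: min(954.8, 2000.7, 1644.3) = 954.8 kN → bolt shear.

954.8 kN (bolt shear governs)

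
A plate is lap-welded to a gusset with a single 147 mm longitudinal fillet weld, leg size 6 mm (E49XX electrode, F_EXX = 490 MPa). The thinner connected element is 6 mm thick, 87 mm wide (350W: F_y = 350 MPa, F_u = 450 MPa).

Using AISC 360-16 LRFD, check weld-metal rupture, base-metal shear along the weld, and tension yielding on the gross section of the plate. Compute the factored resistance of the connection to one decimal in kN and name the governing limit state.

137.5 kN (weld metal governs)

Weld metal: throat = 0.707×6 = 4.242 mm, L = 147 mm. φR_n = 0.75 × 0.6 × 490 × 4.242 × 147 = 137.5 kN.
Base metal shear (6 mm plate): yield φR_n = 1.0×0.6×350×6×147 = 185.2 kN; rupture φR_n = 0.75×0.6×450×6×147 = 178.6 kN; take 178.6 kN (rupture).
Tension yield (gross): A_g = 87×6 = 522 mm². φR_n = 0.90 × 350 × 522 = 164.4 kN.
Governing: min(137.5, 178.6, 164.4) = 137.5 kN → weld metal.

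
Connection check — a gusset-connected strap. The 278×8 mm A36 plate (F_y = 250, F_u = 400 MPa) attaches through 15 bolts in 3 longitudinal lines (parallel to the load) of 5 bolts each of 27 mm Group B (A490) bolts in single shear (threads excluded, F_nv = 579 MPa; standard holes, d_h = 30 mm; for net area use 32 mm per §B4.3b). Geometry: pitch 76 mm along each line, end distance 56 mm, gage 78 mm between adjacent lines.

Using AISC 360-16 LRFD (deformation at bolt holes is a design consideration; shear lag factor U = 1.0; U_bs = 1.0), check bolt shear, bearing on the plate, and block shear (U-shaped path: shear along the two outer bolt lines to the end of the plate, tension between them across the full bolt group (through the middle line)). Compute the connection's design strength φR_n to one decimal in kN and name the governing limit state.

Bolt shear: A_b = π(27)²/4 = 572.56 mm². φR_n = 0.75 × 579 × 572.56 × 15 × 1 = 3729.5 kN.
Bearing (8 mm plate, F_u = 400 MPa): end bolts L_c = 56 − 30/2 = 41, R_n = min(1.2×41×8×400, 2.4×27×8×400) = 157.44 kN/bolt; interior L_c = 76 − 30 = 46, R_n = 176.64 kN/bolt. φR_n = 0.75 × (3×157.44 + 12×176.64) = 1944.0 kN.
Block shear: shear path 2×[56+4×76] = 2×360 mm, A_gv = 5760, A_nv = 2×(360 − 4.5×32)×8 = 3456 mm²; tension across gage: (156 − 2×32)×8 = 736 mm². R_n = min(0.6×400×3456, 0.6×250×5760) + 1.0×400×736 = min(829.44, 864) + 294.4 = 1123.8 kN. φR_n = 0.75 × 1123.8 = 842.9 kN.
Governing: min(3729.5, 1944.0, 842.9) = 842.9 kN → block shear.

842.9 kN (block shear governs)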